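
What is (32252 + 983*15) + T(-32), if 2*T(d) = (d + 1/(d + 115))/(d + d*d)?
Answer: 7739087329/164672 ≈ 46997.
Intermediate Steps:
T(d) = (d + 1/(115 + d))/(2*(d + d²)) (T(d) = ((d + 1/(d + 115))/(d + d*d))/2 = ((d + 1/(115 + d))/(d + d²))/2 = (d + 1/(115 + d))/(2*(d + d²)))
(32252 + 983*15) + T(-32) = (32252 + 983*15) + (½)*(1 + (-32)² + 115*(-32))/(-32*(115 + (-32)² + 116*(-32))) = (32252 + 14745) + (½)*(-1/32)*(1 + 1024 - 3680)/(115 + 1024 - 3712) = 46997 + (½)*(-1/32)*(-2655)/(-2573) = 46997 + (½)*(-1/32)*(-1/2573)*(-2655) = 46997 - 2655/164672 = 7739087329/164672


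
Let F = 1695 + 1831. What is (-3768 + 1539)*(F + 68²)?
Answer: -18166350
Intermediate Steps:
F = 3526
(-3768 + 1539)*(F + 68²) = (-3768 + 1539)*(3526 + 68²) = -2229*(3526 + 4624) = -2229*8150 = -18166350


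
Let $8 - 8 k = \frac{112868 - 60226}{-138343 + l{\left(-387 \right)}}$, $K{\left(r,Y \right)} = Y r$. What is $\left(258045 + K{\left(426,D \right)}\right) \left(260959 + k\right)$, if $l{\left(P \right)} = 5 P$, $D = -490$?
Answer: $\frac{7219623361430505}{561112} \approx 1.2867 \cdot 10^{10}$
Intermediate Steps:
$k = \frac{587433}{561112}$ ($k = 1 - \frac{\left(112868 - 60226\right) \frac{1}{-138343 + 5 \left(-387\right)}}{8} = 1 - \frac{52642 \frac{1}{-138343 - 1935}}{8} = 1 - \frac{52642 \frac{1}{-140278}}{8} = 1 - \frac{52642 \left(- \frac{1}{140278}\right)}{8} = 1 - - \frac{26321}{561112} = 1 + \frac{26321}{561112} = \frac{587433}{561112} \approx 1.0469$)
$\left(258045 + K{\left(426,D \right)}\right) \left(260959 + k\right) = \left(258045 - 208740\right) \left(260959 + \frac{587433}{561112}\right) = \left(258045 - 208740\right) \frac{146427813841}{561112} = 49305 \cdot \frac{146427813841}{561112} = \frac{7219623361430505}{561112}$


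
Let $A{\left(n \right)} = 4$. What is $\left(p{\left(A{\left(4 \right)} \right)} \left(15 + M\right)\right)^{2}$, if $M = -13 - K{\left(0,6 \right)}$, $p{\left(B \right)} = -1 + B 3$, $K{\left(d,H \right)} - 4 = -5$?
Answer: $1089$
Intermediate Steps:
$K{\left(d,H \right)} = -1$ ($K{\left(d,H \right)} = 4 - 5 = -1$)
$p{\left(B \right)} = -1 + 3 B$
$M = -12$ ($M = -13 - -1 = -13 + 1 = -12$)
$\left(p{\left(A{\left(4 \right)} \right)} \left(15 + M\right)\right)^{2} = \left(\left(-1 + 3 \cdot 4\right) \left(15 - 12\right)\right)^{2} = \left(\left(-1 + 12\right) 3\right)^{2} = \left(11 \cdot 3\right)^{2} = 33^{2} = 1089$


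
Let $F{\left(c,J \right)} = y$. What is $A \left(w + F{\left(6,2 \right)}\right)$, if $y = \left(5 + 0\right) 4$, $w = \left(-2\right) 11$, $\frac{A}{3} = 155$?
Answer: $-930$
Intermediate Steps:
$A = 465$ ($A = 3 \cdot 155 = 465$)
$w = -22$
$y = 20$ ($y = 5 \cdot 4 = 20$)
$F{\left(c,J \right)} = 20$
$A \left(w + F{\left(6,2 \right)}\right) = 465 \left(-22 + 20\right) = 465 \left(-2\right) = -930$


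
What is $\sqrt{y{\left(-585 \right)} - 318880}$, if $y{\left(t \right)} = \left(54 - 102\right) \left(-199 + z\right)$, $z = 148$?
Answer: $4 i \sqrt{19777} \approx 562.52 i$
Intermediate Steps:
$y{\left(t \right)} = 2448$ ($y{\left(t \right)} = \left(54 - 102\right) \left(-199 + 148\right) = \left(-48\right) \left(-51\right) = 2448$)
$\sqrt{y{\left(-585 \right)} - 318880} = \sqrt{2448 - 318880} = \sqrt{-316432} = 4 i \sqrt{19777}$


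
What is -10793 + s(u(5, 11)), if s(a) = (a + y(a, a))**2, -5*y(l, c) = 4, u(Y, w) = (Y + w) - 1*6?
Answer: -267709/25 ≈ -10708.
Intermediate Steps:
u(Y, w) = -6 + Y + w (u(Y, w) = (Y + w) - 6 = -6 + Y + w)
y(l, c) = -4/5 (y(l, c) = -1/5*4 = -4/5)
s(a) = (-4/5 + a)**2 (s(a) = (a - 4/5)**2 = (-4/5 + a)**2)
-10793 + s(u(5, 11)) = -10793 + (-4 + 5*(-6 + 5 + 11))**2/25 = -10793 + (-4 + 5*10)**2/25 = -10793 + (-4 + 50)**2/25 = -10793 + (1/25)*46**2 = -10793 + (1/25)*2116 = -10793 + 2116/25 = -267709/25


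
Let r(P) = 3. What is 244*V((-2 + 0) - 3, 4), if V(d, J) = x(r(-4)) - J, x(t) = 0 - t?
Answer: -1708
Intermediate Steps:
x(t) = -t
V(d, J) = -3 - J (V(d, J) = -1*3 - J = -3 - J)
244*V((-2 + 0) - 3, 4) = 244*(-3 - 1*4) = 244*(-3 - 4) = 244*(-7) = -1708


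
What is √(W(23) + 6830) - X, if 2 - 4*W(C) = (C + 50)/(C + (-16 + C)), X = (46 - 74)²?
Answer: -784 + √24587610/60 ≈ -701.36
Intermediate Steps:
X = 784 (X = (-28)² = 784)
W(C) = ½ - (50 + C)/(4*(-16 + 2*C)) (W(C) = ½ - (C + 50)/(4*(C + (-16 + C))) = ½ - (50 + C)/(4*(-16 + 2*C)))
√(W(23) + 6830) - X = √((-82 + 3*23)/(8*(-8 + 23)) + 6830) - 1*784 = √((⅛)*(-82 + 69)/15 + 6830) - 784 = √((⅛)*(1/15)*(-13) + 6830) - 784 = √(-13/120 + 6830) - 784 = √(819587/120) - 784 = √24587610/60 - 784 = -784 + √24587610/60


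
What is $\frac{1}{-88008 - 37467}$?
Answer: $- \frac{1}{125475} \approx -7.9697 \cdot 10^{-6}$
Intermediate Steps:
$\frac{1}{-88008 - 37467} = \frac{1}{-125475} = - \frac{1}{125475}$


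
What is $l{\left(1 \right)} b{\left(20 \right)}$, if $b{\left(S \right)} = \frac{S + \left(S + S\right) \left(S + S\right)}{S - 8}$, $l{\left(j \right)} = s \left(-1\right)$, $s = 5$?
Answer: $-675$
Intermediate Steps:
$l{\left(j \right)} = -5$ ($l{\left(j \right)} = 5 \left(-1\right) = -5$)
$b{\left(S \right)} = \frac{S + 4 S^{2}}{-8 + S}$ ($b{\left(S \right)} = \frac{S + 2 S 2 S}{-8 + S} = \frac{S + 4 S^{2}}{-8 + S}$)
$l{\left(1 \right)} b{\left(20 \right)} = - 5 \frac{20 \left(1 + 4 \cdot 20\right)}{-8 + 20} = - 5 \frac{20 \left(1 + 80\right)}{12} = - 5 \cdot 20 \cdot \frac{1}{12} \cdot 81 = \left(-5\right) 135 = -675$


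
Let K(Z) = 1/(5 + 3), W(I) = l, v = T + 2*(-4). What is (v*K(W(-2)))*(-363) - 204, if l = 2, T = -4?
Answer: 681/2 ≈ 340.50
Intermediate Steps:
v = -12 (v = -4 + 2*(-4) = -4 - 8 = -12)
W(I) = 2
K(Z) = ⅛ (K(Z) = 1/8 = ⅛)
(v*K(W(-2)))*(-363) - 204 = -12*⅛*(-363) - 204 = -3/2*(-363) - 204 = 1089/2 - 204 = 681/2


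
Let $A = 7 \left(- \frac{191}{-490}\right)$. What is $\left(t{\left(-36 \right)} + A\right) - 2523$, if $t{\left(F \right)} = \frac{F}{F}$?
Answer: $- \frac{176349}{70} \approx -2519.3$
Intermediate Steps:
$A = \frac{191}{70}$ ($A = 7 \left(\left(-191\right) \left(- \frac{1}{490}\right)\right) = 7 \cdot \frac{191}{490} = \frac{191}{70} \approx 2.7286$)
$t{\left(F \right)} = 1$
$\left(t{\left(-36 \right)} + A\right) - 2523 = \left(1 + \frac{191}{70}\right) - 2523 = \frac{261}{70} - 2523 = - \frac{176349}{70}$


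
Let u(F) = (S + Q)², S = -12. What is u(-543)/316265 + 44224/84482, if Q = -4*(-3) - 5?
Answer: 1398861541/2671869973 ≈ 0.52355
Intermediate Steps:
Q = 7 (Q = 12 - 5 = 7)
u(F) = 25 (u(F) = (-12 + 7)² = (-5)² = 25)
u(-543)/316265 + 44224/84482 = 25/316265 + 44224/84482 = 25*(1/316265) + 44224*(1/84482) = 5/63253 + 22112/42241 = 1398861541/2671869973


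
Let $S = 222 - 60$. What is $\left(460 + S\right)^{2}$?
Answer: $386884$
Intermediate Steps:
$S = 162$ ($S = 222 - 60 = 162$)
$\left(460 + S\right)^{2} = \left(460 + 162\right)^{2} = 622^{2} = 386884$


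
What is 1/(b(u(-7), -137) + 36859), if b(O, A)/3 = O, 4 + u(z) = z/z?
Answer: 1/36850 ≈ 2.7137e-5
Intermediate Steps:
u(z) = -3 (u(z) = -4 + z/z = -4 + 1 = -3)
b(O, A) = 3*O
1/(b(u(-7), -137) + 36859) = 1/(3*(-3) + 36859) = 1/(-9 + 36859) = 1/36850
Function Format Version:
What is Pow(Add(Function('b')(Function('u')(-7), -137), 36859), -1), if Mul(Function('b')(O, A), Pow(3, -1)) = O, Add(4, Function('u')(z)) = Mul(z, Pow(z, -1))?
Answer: Rational(1, 36850) ≈ 2.7137e-5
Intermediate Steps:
Function('u')(z) = -3 (Function('u')(z) = Add(-4, Mul(z, Pow(z, -1))) = Add(-4, 1) = -3)
Function('b')(O, A) = Mul(3, O)
Pow(Add(Function('b')(Function('u')(-7), -137), 36859), -1) = Pow(Add(Mul(3, -3), 36859), -1) = Pow(Add(-9, 36859), -1) = Pow(36850, -1) = Rational(1, 36850)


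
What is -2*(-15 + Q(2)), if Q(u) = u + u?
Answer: 22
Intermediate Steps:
Q(u) = 2*u
-2*(-15 + Q(2)) = -2*(-15 + 2*2) = -2*(-15 + 4) = -2*(-11) = 22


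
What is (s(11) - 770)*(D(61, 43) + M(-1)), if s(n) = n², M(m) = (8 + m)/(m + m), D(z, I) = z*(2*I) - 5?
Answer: -6798275/2 ≈ -3.3991e+6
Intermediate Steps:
D(z, I) = -5 + 2*I*z (D(z, I) = 2*I*z - 5 = -5 + 2*I*z)
M(m) = (8 + m)/(2*m) (M(m) = (8 + m)/((2*m)) = (8 + m)*(1/(2*m)) = (8 + m)/(2*m))
(s(11) - 770)*(D(61, 43) + M(-1)) = (11² - 770)*((-5 + 2*43*61) + (½)*(8 - 1)/(-1)) = (121 - 770)*((-5 + 5246) + (½)*(-1)*7) = -649*(5241 - 7/2) = -649*10475/2 = -6798275/2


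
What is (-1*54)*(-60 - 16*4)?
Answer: 6696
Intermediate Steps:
(-1*54)*(-60 - 16*4) = -54*(-60 - 64) = -54*(-124) = 6696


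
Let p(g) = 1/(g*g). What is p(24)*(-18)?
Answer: -1/32 ≈ -0.031250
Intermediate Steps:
p(g) = g**(-2) (p(g) = 1/(g**2) = g**(-2))
p(24)*(-18) = -18/24**2 = (1/576)*(-18) = -1/32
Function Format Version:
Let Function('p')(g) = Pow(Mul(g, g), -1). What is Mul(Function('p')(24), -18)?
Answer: Rational(-1, 32) ≈ -0.031250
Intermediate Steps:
Function('p')(g) = Pow(g, -2) (Function('p')(g) = Pow(Pow(g, 2), -1) = Pow(g, -2))
Mul(Function('p')(24), -18) = Mul(Pow(24, -2), -18) = Mul(Rational(1, 576), -18) = Rational(-1, 32)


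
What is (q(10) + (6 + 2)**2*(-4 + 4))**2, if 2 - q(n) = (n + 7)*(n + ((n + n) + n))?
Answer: 459684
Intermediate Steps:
q(n) = 2 - 4*n*(7 + n) (q(n) = 2 - (n + 7)*(n + ((n + n) + n)) = 2 - (7 + n)*(n + (2*n + n)) = 2 - (7 + n)*(n + 3*n) = 2 - (7 + n)*4*n = 2 - 4*n*(7 + n))
(q(10) + (6 + 2)**2*(-4 + 4))**2 = ((2 - 28*10 - 4*10**2) + (6 + 2)**2*(-4 + 4))**2 = ((2 - 280 - 4*100) + 8**2*0)**2 = ((2 - 280 - 400) + 64*0)**2 = (-678 + 0)**2 = (-678)**2 = 459684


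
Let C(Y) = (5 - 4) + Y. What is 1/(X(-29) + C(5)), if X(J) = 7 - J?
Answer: 1/42 ≈ 0.023810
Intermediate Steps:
C(Y) = 1 + Y
1/(X(-29) + C(5)) = 1/((7 - 1*(-29)) + (1 + 5)) = 1/((7 + 29) + 6) = 1/(36 + 6) = 1/42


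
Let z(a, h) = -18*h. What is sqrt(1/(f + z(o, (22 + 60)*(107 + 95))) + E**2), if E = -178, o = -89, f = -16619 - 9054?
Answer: sqrt(132898703535947)/64765 ≈ 178.00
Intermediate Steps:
f = -25673
sqrt(1/(f + z(o, (22 + 60)*(107 + 95))) + E**2) = sqrt(1/(-25673 - 18*(22 + 60)*(107 + 95)) + (-178)**2) = sqrt(1/(-25673 - 1476*202) + 31684) = sqrt(1/(-25673 - 18*16564) + 31684) = sqrt(1/(-25673 - 298152) + 31684) = sqrt(1/(-323825) + 31684) = sqrt(-1/323825 + 31684) = sqrt(10260071299/323825) = sqrt(132898703535947)/64765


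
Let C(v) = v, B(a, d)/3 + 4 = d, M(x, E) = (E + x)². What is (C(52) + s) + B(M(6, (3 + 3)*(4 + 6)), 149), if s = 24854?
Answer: 25341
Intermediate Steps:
B(a, d) = -12 + 3*d
(C(52) + s) + B(M(6, (3 + 3)*(4 + 6)), 149) = (52 + 24854) + (-12 + 3*149) = 24906 + (-12 + 447) = 24906 + 435 = 25341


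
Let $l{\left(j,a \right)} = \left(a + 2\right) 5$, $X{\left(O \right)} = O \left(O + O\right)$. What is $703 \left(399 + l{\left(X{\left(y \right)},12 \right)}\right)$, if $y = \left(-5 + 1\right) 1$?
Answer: $329707$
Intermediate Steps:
$y = -4$ ($y = \left(-4\right) 1 = -4$)
$X{\left(O \right)} = 2 O^{2}$ ($X{\left(O \right)} = O 2 O = 2 O^{2}$)
$l{\left(j,a \right)} = 10 + 5 a$ ($l{\left(j,a \right)} = \left(2 + a\right) 5 = 10 + 5 a$)
$703 \left(399 + l{\left(X{\left(y \right)},12 \right)}\right) = 703 \left(399 + \left(10 + 5 \cdot 12\right)\right) = 703 \left(399 + \left(10 + 60\right)\right) = 703 \left(399 + 70\right) = 703 \cdot 469 = 329707$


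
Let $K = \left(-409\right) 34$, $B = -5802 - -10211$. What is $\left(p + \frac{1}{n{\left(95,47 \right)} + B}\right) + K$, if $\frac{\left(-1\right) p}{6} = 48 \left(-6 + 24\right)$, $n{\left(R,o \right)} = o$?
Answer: $- \frac{85065039}{4456} \approx -19090.0$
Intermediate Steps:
$B = 4409$ ($B = -5802 + 10211 = 4409$)
$p = -5184$ ($p = - 6 \cdot 48 \left(-6 + 24\right) = - 6 \cdot 48 \cdot 18 = \left(-6\right) 864 = -5184$)
$K = -13906$
$\left(p + \frac{1}{n{\left(95,47 \right)} + B}\right) + K = \left(-5184 + \frac{1}{47 + 4409}\right) - 13906 = \left(-5184 + \frac{1}{4456}\right) - 13906 = - \frac{23099903}{4456} - 13906 = - \frac{85065039}{4456}$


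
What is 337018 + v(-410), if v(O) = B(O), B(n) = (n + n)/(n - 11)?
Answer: 141885398/421 ≈ 3.3702e+5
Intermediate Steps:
B(n) = 2*n/(-11 + n) (B(n) = (2*n)/(-11 + n) = 2*n/(-11 + n))
v(O) = 2*O/(-11 + O)
337018 + v(-410) = 337018 + 2*(-410)/(-11 - 410) = 337018 + 2*(-410)/(-421) = 337018 + 2*(-410)*(-1/421) = 337018 + 820/421 = 141885398/421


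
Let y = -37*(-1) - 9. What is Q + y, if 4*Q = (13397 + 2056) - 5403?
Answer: 5081/2 ≈ 2540.5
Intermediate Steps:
y = 28 (y = 37 - 9 = 28)
Q = 5025/2 (Q = ((13397 + 2056) - 5403)/4 = (15453 - 5403)/4 = (¼)*10050 = 5025/2 ≈ 2512.5)
Q + y = 5025/2 + 28 = 5081/2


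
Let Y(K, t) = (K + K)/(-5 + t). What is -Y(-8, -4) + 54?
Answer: 470/9 ≈ 52.222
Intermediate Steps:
Y(K, t) = 2*K/(-5 + t) (Y(K, t) = (2*K)/(-5 + t) = 2*K/(-5 + t))
-Y(-8, -4) + 54 = -2*(-8)/(-5 - 4) + 54 = -2*(-8)/(-9) + 54 = -2*(-8)*(-1)/9 + 54 = -1*16/9 + 54 = -16/9 + 54 = 470/9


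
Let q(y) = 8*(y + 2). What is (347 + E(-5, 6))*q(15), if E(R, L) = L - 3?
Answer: 47600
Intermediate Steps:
q(y) = 16 + 8*y (q(y) = 8*(2 + y) = 16 + 8*y)
E(R, L) = -3 + L
(347 + E(-5, 6))*q(15) = (347 + (-3 + 6))*(16 + 8*15) = (347 + 3)*(16 + 120) = 350*136 = 47600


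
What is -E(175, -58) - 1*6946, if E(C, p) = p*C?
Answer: 3204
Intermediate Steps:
E(C, p) = C*p
-E(175, -58) - 1*6946 = -175*(-58) - 1*6946 = -1*(-10150) - 6946 = 10150 - 6946 = 3204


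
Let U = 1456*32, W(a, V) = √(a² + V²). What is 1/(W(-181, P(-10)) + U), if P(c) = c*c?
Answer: 46592/2170771703 - √42761/2170771703 ≈ 2.1368e-5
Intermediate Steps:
P(c) = c²
W(a, V) = √(V² + a²)
U = 46592
1/(W(-181, P(-10)) + U) = 1/(√(((-10)²)² + (-181)²) + 46592) = 1/(√(100² + 32761) + 46592) = 1/(√(10000 + 32761) + 46592) = 1/(√42761 + 46592) = 1/(46592 + √42761)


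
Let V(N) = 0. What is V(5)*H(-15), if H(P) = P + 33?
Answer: 0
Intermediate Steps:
H(P) = 33 + P
V(5)*H(-15) = 0*(33 - 15) = 0*18 = 0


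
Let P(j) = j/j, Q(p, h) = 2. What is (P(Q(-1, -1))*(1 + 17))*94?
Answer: 1692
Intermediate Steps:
P(j) = 1
(P(Q(-1, -1))*(1 + 17))*94 = (1*(1 + 17))*94 = (1*18)*94 = 18*94 = 1692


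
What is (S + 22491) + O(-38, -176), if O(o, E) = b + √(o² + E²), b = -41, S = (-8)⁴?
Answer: 26546 + 2*√8105 ≈ 26726.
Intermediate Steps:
S = 4096
O(o, E) = -41 + √(E² + o²) (O(o, E) = -41 + √(o² + E²) = -41 + √(E² + o²))
(S + 22491) + O(-38, -176) = (4096 + 22491) + (-41 + √((-176)² + (-38)²)) = 26587 + (-41 + √(30976 + 1444)) = 26587 + (-41 + √32420) = 26587 + (-41 + 2*√8105) = 26546 + 2*√8105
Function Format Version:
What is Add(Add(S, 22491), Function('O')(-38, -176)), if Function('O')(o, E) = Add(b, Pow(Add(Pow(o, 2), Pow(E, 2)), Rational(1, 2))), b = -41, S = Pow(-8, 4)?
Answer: Add(26546, Mul(2, Pow(8105, Rational(1, 2)))) ≈ 26726.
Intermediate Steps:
S = 4096
Function('O')(o, E) = Add(-41, Pow(Add(Pow(E, 2), Pow(o, 2)), Rational(1, 2))) (Function('O')(o, E) = Add(-41, Pow(Add(Pow(o, 2), Pow(E, 2)), Rational(1, 2))) = Add(-41, Pow(Add(Pow(E, 2), Pow(o, 2)), Rational(1, 2))))
Add(Add(S, 22491), Function('O')(-38, -176)) = Add(Add(4096, 22491), Add(-41, Pow(Add(Pow(-176, 2), Pow(-38, 2)), Rational(1, 2)))) = Add(26587, Add(-41, Pow(Add(30976, 1444), Rational(1, 2)))) = Add(26587, Add(-41, Pow(32420, Rational(1, 2)))) = Add(26587, Add(-41, Mul(2, Pow(8105, Rational(1, 2))))) = Add(26546, Mul(2, Pow(8105, Rational(1, 2))))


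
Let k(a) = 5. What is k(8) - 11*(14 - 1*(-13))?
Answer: -292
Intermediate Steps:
k(8) - 11*(14 - 1*(-13)) = 5 - 11*(14 - 1*(-13)) = 5 - 11*(14 + 13) = 5 - 11*27 = 5 - 297 = -292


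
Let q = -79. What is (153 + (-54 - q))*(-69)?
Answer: -12282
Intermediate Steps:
(153 + (-54 - q))*(-69) = (153 + (-54 - 1*(-79)))*(-69) = (153 + (-54 + 79))*(-69) = (153 + 25)*(-69) = 178*(-69) = -12282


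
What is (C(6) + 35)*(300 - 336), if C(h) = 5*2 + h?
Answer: -1836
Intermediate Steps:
C(h) = 10 + h
(C(6) + 35)*(300 - 336) = ((10 + 6) + 35)*(300 - 336) = (16 + 35)*(-36) = 51*(-36) = -1836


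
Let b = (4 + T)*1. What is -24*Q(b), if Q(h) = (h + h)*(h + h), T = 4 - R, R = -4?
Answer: -13824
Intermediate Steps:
T = 8 (T = 4 - 1*(-4) = 4 + 4 = 8)
b = 12 (b = (4 + 8)*1 = 12*1 = 12)
Q(h) = 4*h² (Q(h) = (2*h)*(2*h) = 4*h²)
-24*Q(b) = -96*12² = -96*144 = -24*576 = -13824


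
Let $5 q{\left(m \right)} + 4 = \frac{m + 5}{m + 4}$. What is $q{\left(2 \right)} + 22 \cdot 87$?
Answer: $\frac{57403}{30} \approx 1913.4$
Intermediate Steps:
$q{\left(m \right)} = - \frac{4}{5} + \frac{5 + m}{5 \left(4 + m\right)}$ ($q{\left(m \right)} = - \frac{4}{5} + \frac{\left(m + 5\right) \frac{1}{m + 4}}{5} = - \frac{4}{5} + \frac{\left(5 + m\right) \frac{1}{4 + m}}{5} = - \frac{4}{5} + \frac{\frac{1}{4 + m} \left(5 + m\right)}{5} = - \frac{4}{5} + \frac{5 + m}{5 \left(4 + m\right)}$)
$q{\left(2 \right)} + 22 \cdot 87 = \frac{-11 - 6}{5 \left(4 + 2\right)} + 22 \cdot 87 = \frac{-11 - 6}{5 \cdot 6} + 1914 = \frac{1}{5} \cdot \frac{1}{6} \left(-17\right) + 1914 = - \frac{17}{30} + 1914 = \frac{57403}{30}$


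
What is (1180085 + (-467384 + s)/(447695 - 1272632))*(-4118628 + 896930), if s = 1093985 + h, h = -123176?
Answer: -3136307784407421560/824937 ≈ -3.8019e+12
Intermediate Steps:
s = 970809 (s = 1093985 - 123176 = 970809)
(1180085 + (-467384 + s)/(447695 - 1272632))*(-4118628 + 896930) = (1180085 + (-467384 + 970809)/(447695 - 1272632))*(-4118628 + 896930) = (1180085 + 503425/(-824937))*(-3221698) = (1180085 + 503425*(-1/824937))*(-3221698) = (1180085 - 503425/824937)*(-3221698) = (973495276220/824937)*(-3221698) = -3136307784407421560/824937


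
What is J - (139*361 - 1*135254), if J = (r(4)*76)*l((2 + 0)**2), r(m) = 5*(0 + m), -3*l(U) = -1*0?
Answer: 85075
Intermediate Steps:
l(U) = 0 (l(U) = -(-1)*0/3 = -1/3*0 = 0)
r(m) = 5*m
J = 0 (J = ((5*4)*76)*0 = (20*76)*0 = 1520*0 = 0)
J - (139*361 - 1*135254) = 0 - (139*361 - 1*135254) = 0 - (50179 - 135254) = 0 - 1*(-85075) = 0 + 85075 = 85075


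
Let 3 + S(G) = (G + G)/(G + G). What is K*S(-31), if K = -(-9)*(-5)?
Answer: 90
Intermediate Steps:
S(G) = -2 (S(G) = -3 + (G + G)/(G + G) = -3 + (2*G)/((2*G)) = -3 + (2*G)*(1/(2*G)) = -3 + 1 = -2)
K = -45 (K = -9*5 = -45)
K*S(-31) = -45*(-2) = 90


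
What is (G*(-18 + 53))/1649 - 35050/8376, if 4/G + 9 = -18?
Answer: -260283965/62154108 ≈ -4.1877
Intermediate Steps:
G = -4/27 (G = 4/(-9 - 18) = 4/(-27) = 4*(-1/27) = -4/27 ≈ -0.14815)
(G*(-18 + 53))/1649 - 35050/8376 = -4*(-18 + 53)/27/1649 - 35050/8376 = -4/27*35*(1/1649) - 35050*1/8376 = -140/27*1/1649 - 17525/4188 = -140/44523 - 17525/4188 = -260283965/62154108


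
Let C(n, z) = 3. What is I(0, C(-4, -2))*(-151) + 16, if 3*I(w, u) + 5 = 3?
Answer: 350/3 ≈ 116.67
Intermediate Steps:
I(w, u) = -2/3 (I(w, u) = -5/3 + (1/3)*3 = -5/3 + 1 = -2/3)
I(0, C(-4, -2))*(-151) + 16 = -2/3*(-151) + 16 = 302/3 + 16 = 350/3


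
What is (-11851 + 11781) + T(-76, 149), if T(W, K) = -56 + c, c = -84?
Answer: -210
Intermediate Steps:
T(W, K) = -140 (T(W, K) = -56 - 84 = -140)
(-11851 + 11781) + T(-76, 149) = (-11851 + 11781) - 140 = -70 - 140 = -210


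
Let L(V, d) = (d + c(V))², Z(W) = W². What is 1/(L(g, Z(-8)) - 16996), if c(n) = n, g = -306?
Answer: 1/41568 ≈ 2.4057e-5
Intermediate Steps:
L(V, d) = (V + d)² (L(V, d) = (d + V)² = (V + d)²)
1/(L(g, Z(-8)) - 16996) = 1/((-306 + (-8)²)² - 16996) = 1/((-306 + 64)² - 16996) = 1/((-242)² - 16996) = 1/(58564 - 16996) = 1/41568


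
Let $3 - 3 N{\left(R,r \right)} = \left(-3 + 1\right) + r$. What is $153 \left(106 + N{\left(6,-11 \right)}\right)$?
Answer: $17034$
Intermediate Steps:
$N{\left(R,r \right)} = \frac{5}{3} - \frac{r}{3}$ ($N{\left(R,r \right)} = 1 - \frac{\left(-3 + 1\right) + r}{3} = 1 - \frac{-2 + r}{3} = 1 - \left(- \frac{2}{3} + \frac{r}{3}\right) = \frac{5}{3} - \frac{r}{3}$)
$153 \left(106 + N{\left(6,-11 \right)}\right) = 153 \left(106 + \left(\frac{5}{3} - - \frac{11}{3}\right)\right) = 153 \left(106 + \left(\frac{5}{3} + \frac{11}{3}\right)\right) = 153 \left(106 + \frac{16}{3}\right) = 153 \cdot \frac{334}{3} = 17034$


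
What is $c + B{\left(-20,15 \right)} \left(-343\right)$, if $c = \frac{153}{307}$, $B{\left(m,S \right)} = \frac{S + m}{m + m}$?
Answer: $- \frac{104077}{2456} \approx -42.377$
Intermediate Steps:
$B{\left(m,S \right)} = \frac{S + m}{2 m}$
$c = \frac{153}{307}$ ($c = 153 \cdot \frac{1}{307} = \frac{153}{307} \approx 0.49837$)
$c + B{\left(-20,15 \right)} \left(-343\right) = \frac{153}{307} + \frac{15 - 20}{2 \left(-20\right)} \left(-343\right) = \frac{153}{307} + \frac{1}{2} \left(- \frac{1}{20}\right) \left(-5\right) \left(-343\right) = \frac{153}{307} + \frac{1}{8} \left(-343\right) = \frac{153}{307} - \frac{343}{8} = - \frac{104077}{2456}$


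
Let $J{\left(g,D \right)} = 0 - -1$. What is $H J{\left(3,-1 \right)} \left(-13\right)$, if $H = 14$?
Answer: $-182$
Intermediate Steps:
$J{\left(g,D \right)} = 1$ ($J{\left(g,D \right)} = 0 + 1 = 1$)
$H J{\left(3,-1 \right)} \left(-13\right) = 14 \cdot 1 \left(-13\right) = 14 \left(-13\right) = -182$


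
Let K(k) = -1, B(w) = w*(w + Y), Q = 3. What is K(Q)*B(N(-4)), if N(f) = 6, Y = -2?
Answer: -24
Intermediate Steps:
B(w) = w*(-2 + w) (B(w) = w*(w - 2) = w*(-2 + w))
K(Q)*B(N(-4)) = -6*(-2 + 6) = -6*4 = -1*24 = -24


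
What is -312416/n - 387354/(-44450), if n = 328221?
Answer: 56625413017/7294711725 ≈ 7.7625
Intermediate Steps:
-312416/n - 387354/(-44450) = -312416/328221 - 387354/(-44450) = -312416*1/328221 - 387354*(-1/44450) = -312416/328221 + 193677/22225 = 56625413017/7294711725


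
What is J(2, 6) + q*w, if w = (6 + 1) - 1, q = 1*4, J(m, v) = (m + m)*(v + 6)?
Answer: 72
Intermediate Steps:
J(m, v) = 2*m*(6 + v) (J(m, v) = (2*m)*(6 + v) = 2*m*(6 + v))
q = 4
w = 6 (w = 7 - 1 = 6)
J(2, 6) + q*w = 2*2*(6 + 6) + 4*6 = 2*2*12 + 24 = 48 + 24 = 72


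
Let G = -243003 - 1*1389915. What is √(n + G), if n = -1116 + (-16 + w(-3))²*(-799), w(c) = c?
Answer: I*√1922473 ≈ 1386.5*I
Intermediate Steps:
G = -1632918 (G = -243003 - 1389915 = -1632918)
n = -289555 (n = -1116 + (-16 - 3)²*(-799) = -1116 + (-19)²*(-799) = -1116 + 361*(-799) = -1116 - 288439 = -289555)
√(n + G) = √(-289555 - 1632918) = √(-1922473) = I*√1922473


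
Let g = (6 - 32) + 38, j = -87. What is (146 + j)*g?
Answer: 708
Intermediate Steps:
g = 12 (g = -26 + 38 = 12)
(146 + j)*g = (146 - 87)*12 = 59*12 = 708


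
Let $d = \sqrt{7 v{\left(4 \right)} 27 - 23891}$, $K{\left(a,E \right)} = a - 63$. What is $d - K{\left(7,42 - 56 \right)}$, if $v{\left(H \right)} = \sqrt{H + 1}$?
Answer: $56 + \sqrt{-23891 + 189 \sqrt{5}} \approx 56.0 + 153.19 i$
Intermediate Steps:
$v{\left(H \right)} = \sqrt{1 + H}$
$K{\left(a,E \right)} = -63 + a$
$d = \sqrt{-23891 + 189 \sqrt{5}}$ ($d = \sqrt{7 \sqrt{1 + 4} \cdot 27 - 23891} = \sqrt{7 \sqrt{5} \cdot 27 - 23891} = \sqrt{189 \sqrt{5} - 23891} = \sqrt{-23891 + 189 \sqrt{5}} \approx 153.19 i$)
$d - K{\left(7,42 - 56 \right)} = \sqrt{-23891 + 189 \sqrt{5}} - \left(-63 + 7\right) = \sqrt{-23891 + 189 \sqrt{5}} - -56 = \sqrt{-23891 + 189 \sqrt{5}} + 56 = 56 + \sqrt{-23891 + 189 \sqrt{5}}$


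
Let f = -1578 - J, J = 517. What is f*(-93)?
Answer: 194835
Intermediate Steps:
f = -2095 (f = -1578 - 1*517 = -1578 - 517 = -2095)
f*(-93) = -2095*(-93) = 194835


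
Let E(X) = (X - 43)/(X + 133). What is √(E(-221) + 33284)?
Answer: √33287 ≈ 182.45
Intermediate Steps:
E(X) = (-43 + X)/(133 + X)
√(E(-221) + 33284) = √((-43 - 221)/(133 - 221) + 33284) = √(-264/(-88) + 33284) = √(-1/88*(-264) + 33284) = √(3 + 33284) = √33287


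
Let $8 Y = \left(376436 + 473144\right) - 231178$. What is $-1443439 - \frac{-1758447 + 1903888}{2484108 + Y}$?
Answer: $- \frac{14788946833651}{10245633} \approx -1.4434 \cdot 10^{6}$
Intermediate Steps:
$Y = \frac{309201}{4}$ ($Y = \frac{\left(376436 + 473144\right) - 231178}{8} = \frac{849580 - 231178}{8} = \frac{1}{8} \cdot 618402 = \frac{309201}{4} \approx 77300.0$)
$-1443439 - \frac{-1758447 + 1903888}{2484108 + Y} = -1443439 - \frac{-1758447 + 1903888}{2484108 + \frac{309201}{4}} = -1443439 - \frac{145441}{\frac{10245633}{4}} = -1443439 - 145441 \cdot \frac{4}{10245633} = -1443439 - \frac{581764}{10245633} = - \frac{14788946833651}{10245633}$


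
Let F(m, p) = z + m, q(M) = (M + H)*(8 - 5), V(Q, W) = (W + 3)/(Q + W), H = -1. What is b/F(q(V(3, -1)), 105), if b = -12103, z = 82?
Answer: -12103/82 ≈ -147.60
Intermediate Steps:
V(Q, W) = (3 + W)/(Q + W)
q(M) = -3 + 3*M (q(M) = (M - 1)*(8 - 5) = (-1 + M)*3 = -3 + 3*M)
F(m, p) = 82 + m
b/F(q(V(3, -1)), 105) = -12103/(82 + (-3 + 3*((3 - 1)/(3 - 1)))) = -12103/(82 + (-3 + 3*(2/2))) = -12103/(82 + (-3 + 3*((½)*2))) = -12103/(82 + (-3 + 3*1)) = -12103/(82 + (-3 + 3)) = -12103/(82 + 0) = -12103/82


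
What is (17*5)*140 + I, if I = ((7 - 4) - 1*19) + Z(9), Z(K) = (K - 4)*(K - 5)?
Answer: 11904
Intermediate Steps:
Z(K) = (-5 + K)*(-4 + K) (Z(K) = (-4 + K)*(-5 + K) = (-5 + K)*(-4 + K))
I = 4 (I = ((7 - 4) - 1*19) + (20 + 9**2 - 9*9) = (3 - 19) + (20 + 81 - 81) = -16 + 20 = 4)
(17*5)*140 + I = (17*5)*140 + 4 = 85*140 + 4 = 11900 + 4 = 11904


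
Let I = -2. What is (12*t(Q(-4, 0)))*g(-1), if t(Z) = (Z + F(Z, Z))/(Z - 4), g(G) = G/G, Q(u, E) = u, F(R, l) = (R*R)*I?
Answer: 54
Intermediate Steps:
F(R, l) = -2*R² (F(R, l) = (R*R)*(-2) = R²*(-2) = -2*R²)
g(G) = 1
t(Z) = (Z - 2*Z²)/(-4 + Z) (t(Z) = (Z - 2*Z²)/(Z - 4) = (Z - 2*Z²)/(-4 + Z))
(12*t(Q(-4, 0)))*g(-1) = (12*(-4*(1 - 2*(-4))/(-4 - 4)))*1 = (12*(-4*(1 + 8)/(-8)))*1 = (12*(-4*(-⅛)*9))*1 = (12*(9/2))*1 = 54*1 = 54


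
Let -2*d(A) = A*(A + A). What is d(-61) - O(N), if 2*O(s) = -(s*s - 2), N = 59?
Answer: -3963/2 ≈ -1981.5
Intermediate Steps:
d(A) = -A² (d(A) = -A*(A + A)/2 = -A*2*A/2 = -A²)
O(s) = 1 - s²/2 (O(s) = (-(s*s - 2))/2 = (-(s² - 2))/2 = (-(-2 + s²))/2 = (2 - s²)/2 = 1 - s²/2)
d(-61) - O(N) = -1*(-61)² - (1 - ½*59²) = -1*3721 - (1 - ½*3481) = -3721 - (1 - 3481/2) = -3721 - 1*(-3479/2) = -3721 + 3479/2 = -3963/2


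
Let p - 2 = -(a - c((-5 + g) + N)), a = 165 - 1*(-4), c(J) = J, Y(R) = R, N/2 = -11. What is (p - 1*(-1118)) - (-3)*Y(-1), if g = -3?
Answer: 918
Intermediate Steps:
N = -22 (N = 2*(-11) = -22)
a = 169 (a = 165 + 4 = 169)
p = -197 (p = 2 - (169 - ((-5 - 3) - 22)) = 2 - (169 - (-8 - 22)) = 2 - (169 - 1*(-30)) = 2 - (169 + 30) = 2 - 1*199 = 2 - 199 = -197)
(p - 1*(-1118)) - (-3)*Y(-1) = (-197 - 1*(-1118)) - (-3)*(-1) = (-197 + 1118) - 1*3 = 921 - 3 = 918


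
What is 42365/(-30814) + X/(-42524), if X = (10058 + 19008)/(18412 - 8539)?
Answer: -2223424252963/1617116609241 ≈ -1.3749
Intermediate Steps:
X = 29066/9873 ≈ 2.9440
42365/(-30814) + X/(-42524) = 42365/(-30814) + (29066/9873)/(-42524) = 42365*(-1/30814) + (29066/9873)*(-1/42524) = -42365/30814 - 14533/209919726 = -2223424252963/1617116609241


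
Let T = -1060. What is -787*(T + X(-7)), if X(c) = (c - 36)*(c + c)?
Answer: 360446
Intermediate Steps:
X(c) = 2*c*(-36 + c) (X(c) = (-36 + c)*(2*c) = 2*c*(-36 + c))
-787*(T + X(-7)) = -787*(-1060 + 2*(-7)*(-36 - 7)) = -787*(-1060 + 2*(-7)*(-43)) = -787*(-1060 + 602) = -787*(-458) = 360446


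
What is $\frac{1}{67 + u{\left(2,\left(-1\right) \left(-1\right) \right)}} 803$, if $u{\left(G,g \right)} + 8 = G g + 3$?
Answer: $\frac{803}{64} \approx 12.547$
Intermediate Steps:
$u{\left(G,g \right)} = -5 + G g$ ($u{\left(G,g \right)} = -8 + \left(G g + 3\right) = -8 + \left(3 + G g\right) = -5 + G g$)
$\frac{1}{67 + u{\left(2,\left(-1\right) \left(-1\right) \right)}} 803 = \frac{1}{67 - \left(5 - 2 \left(\left(-1\right) \left(-1\right)\right)\right)} 803 = \frac{1}{67 + \left(-5 + 2 \cdot 1\right)} 803 = \frac{1}{67 + \left(-5 + 2\right)} 803 = \frac{1}{67 - 3} \cdot 803 = \frac{1}{64} \cdot 803 = \frac{803}{64}$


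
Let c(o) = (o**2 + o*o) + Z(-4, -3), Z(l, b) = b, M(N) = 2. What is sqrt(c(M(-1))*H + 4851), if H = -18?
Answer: 69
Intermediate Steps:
c(o) = -3 + 2*o**2 (c(o) = (o**2 + o*o) - 3 = (o**2 + o**2) - 3 = 2*o**2 - 3 = -3 + 2*o**2)
sqrt(c(M(-1))*H + 4851) = sqrt((-3 + 2*2**2)*(-18) + 4851) = sqrt((-3 + 2*4)*(-18) + 4851) = sqrt((-3 + 8)*(-18) + 4851) = sqrt(5*(-18) + 4851) = sqrt(-90 + 4851) = sqrt(4761) = 69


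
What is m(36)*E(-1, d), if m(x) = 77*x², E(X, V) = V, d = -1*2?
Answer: -199584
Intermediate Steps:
d = -2
m(36)*E(-1, d) = (77*36²)*(-2) = (77*1296)*(-2) = 99792*(-2) = -199584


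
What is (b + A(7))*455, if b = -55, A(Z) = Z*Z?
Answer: -2730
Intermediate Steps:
A(Z) = Z²
(b + A(7))*455 = (-55 + 7²)*455 = (-55 + 49)*455 = -6*455 = -2730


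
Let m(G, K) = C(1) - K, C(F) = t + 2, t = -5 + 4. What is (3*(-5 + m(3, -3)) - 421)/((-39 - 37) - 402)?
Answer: 212/239 ≈ 0.88703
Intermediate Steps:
t = -1
C(F) = 1 (C(F) = -1 + 2 = 1)
m(G, K) = 1 - K
(3*(-5 + m(3, -3)) - 421)/((-39 - 37) - 402) = (3*(-5 + (1 - 1*(-3))) - 421)/((-39 - 37) - 402) = (3*(-5 + (1 + 3)) - 421)/(-76 - 402) = (3*(-5 + 4) - 421)/(-478) = (3*(-1) - 421)*(-1/478) = (-3 - 421)*(-1/478) = -424*(-1/478) = 212/239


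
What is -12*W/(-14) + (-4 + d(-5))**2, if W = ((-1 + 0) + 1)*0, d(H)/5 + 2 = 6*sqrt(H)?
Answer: -4304 - 840*I*sqrt(5) ≈ -4304.0 - 1878.3*I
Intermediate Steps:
d(H) = -10 + 30*sqrt(H) (d(H) = -10 + 5*(6*sqrt(H)) = -10 + 30*sqrt(H))
W = 0 (W = (-1 + 1)*0 = 0*0 = 0)
-12*W/(-14) + (-4 + d(-5))**2 = -0/(-14) + (-4 + (-10 + 30*sqrt(-5)))**2 = -0*(-1)/14 + (-4 + (-10 + 30*(I*sqrt(5))))**2 = -12*0 + (-4 + (-10 + 30*I*sqrt(5)))**2 = 0 + (-14 + 30*I*sqrt(5))**2 = (-14 + 30*I*sqrt(5))**2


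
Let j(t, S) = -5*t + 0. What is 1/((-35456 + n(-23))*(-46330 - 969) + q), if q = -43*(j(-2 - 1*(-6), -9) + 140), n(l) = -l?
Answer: 1/1675940307 ≈ 5.9668e-10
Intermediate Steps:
j(t, S) = -5*t
q = -5160 (q = -43*(-5*(-2 - 1*(-6)) + 140) = -43*(-5*(-2 + 6) + 140) = -43*(-5*4 + 140) = -43*(-20 + 140) = -43*120 = -5160)
1/((-35456 + n(-23))*(-46330 - 969) + q) = 1/((-35456 - 1*(-23))*(-46330 - 969) - 5160) = 1/((-35456 + 23)*(-47299) - 5160) = 1/(-35433*(-47299) - 5160) = 1/(1675945467 - 5160) = 1/1675940307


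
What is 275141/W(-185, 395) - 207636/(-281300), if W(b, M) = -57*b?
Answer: 3979334246/148315425 ≈ 26.830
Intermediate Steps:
275141/W(-185, 395) - 207636/(-281300) = 275141/((-57*(-185))) - 207636/(-281300) = 275141/10545 - 207636*(-1/281300) = 275141*(1/10545) + 51909/70325 = 275141/10545 + 51909/70325 = 3979334246/148315425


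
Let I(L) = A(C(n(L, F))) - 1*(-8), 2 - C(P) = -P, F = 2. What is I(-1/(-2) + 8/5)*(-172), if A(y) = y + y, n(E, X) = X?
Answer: -2752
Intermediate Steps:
C(P) = 2 + P (C(P) = 2 - (-1)*P = 2 + P)
A(y) = 2*y
I(L) = 16 (I(L) = 2*(2 + 2) - 1*(-8) = 2*4 + 8 = 8 + 8 = 16)
I(-1/(-2) + 8/5)*(-172) = 16*(-172) = -2752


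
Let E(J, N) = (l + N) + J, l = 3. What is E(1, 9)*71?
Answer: 923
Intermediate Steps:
E(J, N) = 3 + J + N (E(J, N) = (3 + N) + J = 3 + J + N)
E(1, 9)*71 = (3 + 1 + 9)*71 = 13*71 = 923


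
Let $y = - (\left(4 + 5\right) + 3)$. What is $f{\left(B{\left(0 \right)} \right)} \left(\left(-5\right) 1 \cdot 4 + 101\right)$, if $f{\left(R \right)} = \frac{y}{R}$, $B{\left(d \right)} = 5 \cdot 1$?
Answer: $- \frac{972}{5} \approx -194.4$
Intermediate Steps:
$y = -12$ ($y = - (9 + 3) = \left(-1\right) 12 = -12$)
$B{\left(d \right)} = 5$
$f{\left(R \right)} = - \frac{12}{R}$
$f{\left(B{\left(0 \right)} \right)} \left(\left(-5\right) 1 \cdot 4 + 101\right) = - \frac{12}{5} \left(\left(-5\right) 1 \cdot 4 + 101\right) = \left(-12\right) \frac{1}{5} \left(\left(-5\right) 4 + 101\right) = - \frac{12 \left(-20 + 101\right)}{5} = \left(- \frac{12}{5}\right) 81 = - \frac{972}{5}$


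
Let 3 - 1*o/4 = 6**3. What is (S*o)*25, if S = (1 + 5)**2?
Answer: -766800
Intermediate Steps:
o = -852 (o = 12 - 4*6**3 = 12 - 4*216 = 12 - 864 = -852)
S = 36 (S = 6**2 = 36)
(S*o)*25 = (36*(-852))*25 = -30672*25 = -766800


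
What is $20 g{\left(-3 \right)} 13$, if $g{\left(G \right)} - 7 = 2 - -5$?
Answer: $3640$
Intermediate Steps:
$g{\left(G \right)} = 14$ ($g{\left(G \right)} = 7 + \left(2 - -5\right) = 7 + \left(2 + 5\right) = 7 + 7 = 14$)
$20 g{\left(-3 \right)} 13 = 20 \cdot 14 \cdot 13 = 280 \cdot 13 = 3640$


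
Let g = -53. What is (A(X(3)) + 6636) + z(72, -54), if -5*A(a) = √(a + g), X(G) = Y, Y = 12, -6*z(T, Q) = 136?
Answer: 19840/3 - I*√41/5 ≈ 6613.3 - 1.2806*I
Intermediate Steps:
z(T, Q) = -68/3 (z(T, Q) = -⅙*136 = -68/3)
X(G) = 12
A(a) = -√(-53 + a)/5 (A(a) = -√(a - 53)/5 = -√(-53 + a)/5)
(A(X(3)) + 6636) + z(72, -54) = (-√(-53 + 12)/5 + 6636) - 68/3 = (-I*√41/5 + 6636) - 68/3 = (6636 - I*√41/5) - 68/3 = 19840/3 - I*√41/5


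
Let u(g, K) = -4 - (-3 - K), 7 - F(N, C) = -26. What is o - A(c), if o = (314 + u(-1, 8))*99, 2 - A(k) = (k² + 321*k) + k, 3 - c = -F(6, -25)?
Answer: 44665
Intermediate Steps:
F(N, C) = 33 (F(N, C) = 7 - 1*(-26) = 7 + 26 = 33)
u(g, K) = -1 + K (u(g, K) = -4 + (3 + K) = -1 + K)
c = 36 (c = 3 - (-1)*33 = 3 - 1*(-33) = 3 + 33 = 36)
A(k) = 2 - k² - 322*k (A(k) = 2 - ((k² + 321*k) + k) = 2 - (k² + 322*k) = 2 + (-k² - 322*k) = 2 - k² - 322*k)
o = 31779 (o = (314 + (-1 + 8))*99 = (314 + 7)*99 = 321*99 = 31779)
o - A(c) = 31779 - (2 - 1*36² - 322*36) = 31779 - (2 - 1*1296 - 11592) = 31779 - (2 - 1296 - 11592) = 31779 - 1*(-12886) = 31779 + 12886 = 44665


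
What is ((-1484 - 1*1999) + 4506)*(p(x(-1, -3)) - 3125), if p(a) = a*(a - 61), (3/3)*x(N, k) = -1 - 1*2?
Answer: -3000459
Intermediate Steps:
x(N, k) = -3 (x(N, k) = -1 - 1*2 = -1 - 2 = -3)
p(a) = a*(-61 + a)
((-1484 - 1*1999) + 4506)*(p(x(-1, -3)) - 3125) = ((-1484 - 1*1999) + 4506)*(-3*(-61 - 3) - 3125) = ((-1484 - 1999) + 4506)*(-3*(-64) - 3125) = (-3483 + 4506)*(192 - 3125) = 1023*(-2933) = -3000459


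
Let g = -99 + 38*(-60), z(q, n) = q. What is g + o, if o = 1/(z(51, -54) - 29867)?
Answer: -70932265/29816 ≈ -2379.0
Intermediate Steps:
g = -2379 (g = -99 - 2280 = -2379)
o = -1/29816 (o = 1/(51 - 29867) = 1/(-29816) = -1/29816 ≈ -3.3539e-5)
g + o = -2379 - 1/29816 = -70932265/29816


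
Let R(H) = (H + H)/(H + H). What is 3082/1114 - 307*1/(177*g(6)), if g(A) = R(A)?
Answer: 101758/98589 ≈ 1.0321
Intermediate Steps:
R(H) = 1 (R(H) = (2*H)/((2*H)) = (2*H)*(1/(2*H)) = 1)
g(A) = 1
3082/1114 - 307*1/(177*g(6)) = 3082/1114 - 307/(177*1) = 3082*(1/1114) - 307/177 = 1541/557 - 307*1/177 = 1541/557 - 307/177 = 101758/98589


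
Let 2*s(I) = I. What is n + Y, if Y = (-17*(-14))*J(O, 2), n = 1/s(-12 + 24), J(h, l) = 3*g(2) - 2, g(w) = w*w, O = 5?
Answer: 14281/6 ≈ 2380.2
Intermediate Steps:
s(I) = I/2
g(w) = w²
J(h, l) = 10 (J(h, l) = 3*2² - 2 = 3*4 - 2 = 12 - 2 = 10)
n = ⅙ (n = 1/((-12 + 24)/2) = 1/((½)*12) = 1/6 = ⅙ ≈ 0.16667)
Y = 2380 (Y = -17*(-14)*10 = 238*10 = 2380)
n + Y = ⅙ + 2380 = 14281/6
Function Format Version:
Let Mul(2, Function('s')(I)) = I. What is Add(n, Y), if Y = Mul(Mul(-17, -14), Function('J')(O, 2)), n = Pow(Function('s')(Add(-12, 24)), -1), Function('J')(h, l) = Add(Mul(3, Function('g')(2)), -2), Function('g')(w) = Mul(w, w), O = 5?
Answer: Rational(14281, 6) ≈ 2380.2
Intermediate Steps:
Function('s')(I) = Mul(Rational(1, 2), I)
Function('g')(w) = Pow(w, 2)
Function('J')(h, l) = 10 (Function('J')(h, l) = Add(Mul(3, Pow(2, 2)), -2) = Add(Mul(3, 4), -2) = Add(12, -2) = 10)
n = Rational(1, 6) (n = Pow(Mul(Rational(1, 2), Add(-12, 24)), -1) = Pow(Mul(Rational(1, 2), 12), -1) = Pow(6, -1) = Rational(1, 6) ≈ 0.16667)
Y = 2380 (Y = Mul(Mul(-17, -14), 10) = Mul(238, 10) = 2380)
Add(n, Y) = Add(Rational(1, 6), 2380) = Rational(14281, 6)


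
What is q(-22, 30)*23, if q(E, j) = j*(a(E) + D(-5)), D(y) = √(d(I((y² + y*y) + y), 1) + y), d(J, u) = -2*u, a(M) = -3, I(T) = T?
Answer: -2070 + 690*I*√7 ≈ -2070.0 + 1825.6*I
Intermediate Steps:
D(y) = √(-2 + y) (D(y) = √(-2*1 + y) = √(-2 + y))
q(E, j) = j*(-3 + I*√7) (q(E, j) = j*(-3 + √(-2 - 5)) = j*(-3 + √(-7)) = j*(-3 + I*√7))
q(-22, 30)*23 = (30*(-3 + I*√7))*23 = (-90 + 30*I*√7)*23 = -2070 + 690*I*√7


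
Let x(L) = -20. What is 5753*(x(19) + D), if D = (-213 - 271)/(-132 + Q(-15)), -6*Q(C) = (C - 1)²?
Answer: -12984521/131 ≈ -99119.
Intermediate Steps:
Q(C) = -(-1 + C)²/6 (Q(C) = -(C - 1)²/6 = -(-1 + C)²/6)
D = 363/131 (D = (-213 - 271)/(-132 - (-1 - 15)²/6) = -484/(-132 - ⅙*(-16)²) = -484/(-132 - ⅙*256) = -484/(-132 - 128/3) = -484/(-524/3) = -484*(-3/524) = 363/131 ≈ 2.7710)
5753*(x(19) + D) = 5753*(-20 + 363/131) = 5753*(-2257/131) = -12984521/131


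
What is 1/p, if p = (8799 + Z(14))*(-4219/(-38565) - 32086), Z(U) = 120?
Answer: -4285/1226255839661 ≈ -3.4944e-9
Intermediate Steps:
p = -1226255839661/4285 (p = (8799 + 120)*(-4219/(-38565) - 32086) = 8919*(-4219*(-1/38565) - 32086) = 8919*(4219/38565 - 32086) = 8919*(-1237392371/38565) = -1226255839661/4285 ≈ -2.8617e+8)
1/p = 1/(-1226255839661/4285) = -4285/1226255839661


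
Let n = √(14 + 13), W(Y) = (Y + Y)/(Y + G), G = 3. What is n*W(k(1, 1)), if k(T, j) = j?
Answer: 3*√3/2 ≈ 2.5981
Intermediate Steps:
W(Y) = 2*Y/(3 + Y) (W(Y) = (Y + Y)/(Y + 3) = (2*Y)/(3 + Y) = 2*Y/(3 + Y))
n = 3*√3 (n = √27 = 3*√3 ≈ 5.1962)
n*W(k(1, 1)) = (3*√3)*(2*1/(3 + 1)) = (3*√3)*(2*1/4) = (3*√3)*(2*1*(¼)) = (3*√3)*(½) = 3*√3/2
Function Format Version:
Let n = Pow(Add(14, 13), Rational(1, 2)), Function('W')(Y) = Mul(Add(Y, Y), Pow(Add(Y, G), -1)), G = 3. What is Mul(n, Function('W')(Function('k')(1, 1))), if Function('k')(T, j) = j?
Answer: Mul(Rational(3, 2), Pow(3, Rational(1, 2))) ≈ 2.5981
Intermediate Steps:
Function('W')(Y) = Mul(2, Y, Pow(Add(3, Y), -1)) (Function('W')(Y) = Mul(Add(Y, Y), Pow(Add(Y, 3), -1)) = Mul(Mul(2, Y), Pow(Add(3, Y), -1)) = Mul(2, Y, Pow(Add(3, Y), -1)))
n = Mul(3, Pow(3, Rational(1, 2))) (n = Pow(27, Rational(1, 2)) = Mul(3, Pow(3, Rational(1, 2))) ≈ 5.1962)
Mul(n, Function('W')(Function('k')(1, 1))) = Mul(Mul(3, Pow(3, Rational(1, 2))), Mul(2, 1, Pow(Add(3, 1), -1))) = Mul(Mul(3, Pow(3, Rational(1, 2))), Mul(2, 1, Pow(4, -1))) = Mul(Mul(3, Pow(3, Rational(1, 2))), Mul(2, 1, Rational(1, 4))) = Mul(Mul(3, Pow(3, Rational(1, 2))), Rational(1, 2)) = Mul(Rational(3, 2), Pow(3, Rational(1, 2)))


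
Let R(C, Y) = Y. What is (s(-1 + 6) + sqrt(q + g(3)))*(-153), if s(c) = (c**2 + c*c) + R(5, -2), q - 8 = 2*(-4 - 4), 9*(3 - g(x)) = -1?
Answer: -7344 - 102*I*sqrt(11) ≈ -7344.0 - 338.3*I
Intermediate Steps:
g(x) = 28/9 (g(x) = 3 - 1/9*(-1) = 3 + 1/9 = 28/9)
q = -8 (q = 8 + 2*(-4 - 4) = 8 + 2*(-8) = 8 - 16 = -8)
s(c) = -2 + 2*c**2 (s(c) = (c**2 + c*c) - 2 = (c**2 + c**2) - 2 = 2*c**2 - 2 = -2 + 2*c**2)
(s(-1 + 6) + sqrt(q + g(3)))*(-153) = ((-2 + 2*(-1 + 6)**2) + sqrt(-8 + 28/9))*(-153) = ((-2 + 2*5**2) + sqrt(-44/9))*(-153) = ((-2 + 2*25) + 2*I*sqrt(11)/3)*(-153) = ((-2 + 50) + 2*I*sqrt(11)/3)*(-153) = (48 + 2*I*sqrt(11)/3)*(-153) = -7344 - 102*I*sqrt(11)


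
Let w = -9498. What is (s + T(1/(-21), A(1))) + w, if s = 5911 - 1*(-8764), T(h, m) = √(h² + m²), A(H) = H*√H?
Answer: 5177 + √442/21 ≈ 5178.0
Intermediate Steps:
A(H) = H^(3/2)
s = 14675 (s = 5911 + 8764 = 14675)
(s + T(1/(-21), A(1))) + w = (14675 + √((1/(-21))² + (1^(3/2))²)) - 9498 = (14675 + √((-1/21)² + 1²)) - 9498 = (14675 + √(1/441 + 1)) - 9498 = (14675 + √(442/441)) - 9498 = (14675 + √442/21) - 9498 = 5177 + √442/21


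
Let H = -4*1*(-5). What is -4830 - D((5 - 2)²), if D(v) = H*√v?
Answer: -4890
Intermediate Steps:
H = 20 (H = -4*(-5) = 20)
D(v) = 20*√v
-4830 - D((5 - 2)²) = -4830 - 20*√((5 - 2)²) = -4830 - 20*√(3²) = -4830 - 20*√9 = -4830 - 20*3 = -4830 - 1*60 = -4830 - 60 = -4890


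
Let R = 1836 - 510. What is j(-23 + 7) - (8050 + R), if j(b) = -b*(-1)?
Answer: -9392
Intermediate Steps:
R = 1326
j(b) = b
j(-23 + 7) - (8050 + R) = (-23 + 7) - (8050 + 1326) = -16 - 1*9376 = -16 - 9376 = -9392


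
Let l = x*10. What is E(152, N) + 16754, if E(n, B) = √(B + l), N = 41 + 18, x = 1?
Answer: 16754 + √69 ≈ 16762.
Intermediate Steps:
N = 59
l = 10 (l = 1*10 = 10)
E(n, B) = √(10 + B) (E(n, B) = √(B + 10) = √(10 + B))
E(152, N) + 16754 = √(10 + 59) + 16754 = √69 + 16754 = 16754 + √69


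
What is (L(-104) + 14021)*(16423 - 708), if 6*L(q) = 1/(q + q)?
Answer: 274984323005/1248 ≈ 2.2034e+8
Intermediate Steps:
L(q) = 1/(12*q) (L(q) = 1/(6*(q + q)) = 1/(6*((2*q))) = (1/(2*q))/6 = 1/(12*q))
(L(-104) + 14021)*(16423 - 708) = ((1/12)/(-104) + 14021)*(16423 - 708) = ((1/12)*(-1/104) + 14021)*15715 = (-1/1248 + 14021)*15715 = (17498207/1248)*15715 = 274984323005/1248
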